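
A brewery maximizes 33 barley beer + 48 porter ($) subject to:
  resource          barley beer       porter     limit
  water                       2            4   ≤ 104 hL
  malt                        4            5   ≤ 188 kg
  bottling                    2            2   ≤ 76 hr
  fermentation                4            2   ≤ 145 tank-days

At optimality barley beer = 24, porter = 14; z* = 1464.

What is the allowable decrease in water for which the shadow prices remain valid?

Binding constraints: water, bottling. The basis is B = [[2,4],[2,2]] with det -4.
Per unit decrease in water, x* moves by d = (0.5, -0.5).
The basis stays optimal until fermentation becomes binding; allowable decrease = 21 hL.

21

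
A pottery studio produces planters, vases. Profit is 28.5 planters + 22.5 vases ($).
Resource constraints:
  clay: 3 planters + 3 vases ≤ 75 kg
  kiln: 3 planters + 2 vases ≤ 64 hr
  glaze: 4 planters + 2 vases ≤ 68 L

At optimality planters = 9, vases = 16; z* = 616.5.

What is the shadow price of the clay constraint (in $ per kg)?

Check each constraint at x*: clay 75/75 (tight); kiln 59/64 (slack 5); glaze 68/68 (tight).
Since kiln is not tight, its dual is 0.
From A_Bᵀ y = c: 3·y_clay + 4·y_glaze = 28.5; 3·y_clay + 2·y_glaze = 22.5.
This yields shadow prices y_clay = 5.5, y_glaze = 3.
Shadow price of clay = 5.5.

5.5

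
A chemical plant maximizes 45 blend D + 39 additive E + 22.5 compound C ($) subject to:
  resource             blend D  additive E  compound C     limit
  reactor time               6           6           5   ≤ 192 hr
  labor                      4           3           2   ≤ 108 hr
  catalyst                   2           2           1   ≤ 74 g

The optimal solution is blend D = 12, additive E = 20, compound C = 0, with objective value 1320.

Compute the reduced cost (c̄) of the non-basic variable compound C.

Binding: reactor time and labor. Non-binding: catalyst (10 unused).
Slack constraints have shadow price 0 (complementary slackness).
From A_Bᵀ y = c: 6·y_reactor time + 4·y_labor = 45; 6·y_reactor time + 3·y_labor = 39.
→ y_reactor time = 3.5 and y_labor = 6.
Reduced cost of compound C: c₃ − yᵀa₃ = 22.5 − (3.5·5 + 6·2) = 22.5 − 29.5 = -7.

-7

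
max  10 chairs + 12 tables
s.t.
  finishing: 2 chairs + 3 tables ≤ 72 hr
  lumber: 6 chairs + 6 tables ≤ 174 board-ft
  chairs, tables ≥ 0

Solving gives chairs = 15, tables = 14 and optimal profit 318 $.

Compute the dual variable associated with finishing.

2

Both finishing and lumber are binding at x*.
The binding rows give the dual system: 2·y_finishing + 6·y_lumber = 10 and 3·y_finishing + 6·y_lumber = 12.
→ y_finishing = 2 and y_lumber = 1.
Shadow price of finishing = 2.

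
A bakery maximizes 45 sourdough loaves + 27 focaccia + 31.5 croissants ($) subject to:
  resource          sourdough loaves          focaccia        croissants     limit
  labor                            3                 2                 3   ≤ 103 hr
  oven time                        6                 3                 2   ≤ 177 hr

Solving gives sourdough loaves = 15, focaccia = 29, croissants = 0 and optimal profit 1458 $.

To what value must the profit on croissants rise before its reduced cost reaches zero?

33

At the optimum: labor uses 103 of 103 (binding); oven time uses 177 of 177 (binding).
Dual feasibility on the basic columns requires 3·y_labor + 6·y_oven time = 45, 2·y_labor + 3·y_oven time = 27.
Solving: y_labor = 9, y_oven time = 3.
croissants enters the basis when its profit ≥ yᵀa₃ = 9·3 + 3·2 = 33.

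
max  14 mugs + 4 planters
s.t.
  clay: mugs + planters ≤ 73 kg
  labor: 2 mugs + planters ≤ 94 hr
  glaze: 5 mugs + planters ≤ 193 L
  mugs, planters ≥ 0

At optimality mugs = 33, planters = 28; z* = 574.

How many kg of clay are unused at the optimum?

12

clay used = 1·33 + 1·28 = 61; slack = 73 − 61 = 12.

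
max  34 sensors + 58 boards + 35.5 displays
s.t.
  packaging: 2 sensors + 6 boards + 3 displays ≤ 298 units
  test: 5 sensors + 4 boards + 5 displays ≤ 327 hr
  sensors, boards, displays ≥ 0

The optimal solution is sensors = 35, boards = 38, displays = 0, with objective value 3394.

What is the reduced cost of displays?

Both packaging and test are binding at x*.
The binding rows give the dual system: 2·y_packaging + 5·y_test = 34 and 6·y_packaging + 4·y_test = 58.
Solving: y_packaging = 7, y_test = 4.
Reduced cost of displays: c₃ − yᵀa₃ = 35.5 − (7·3 + 4·5) = 35.5 − 41 = -5.5.

-5.5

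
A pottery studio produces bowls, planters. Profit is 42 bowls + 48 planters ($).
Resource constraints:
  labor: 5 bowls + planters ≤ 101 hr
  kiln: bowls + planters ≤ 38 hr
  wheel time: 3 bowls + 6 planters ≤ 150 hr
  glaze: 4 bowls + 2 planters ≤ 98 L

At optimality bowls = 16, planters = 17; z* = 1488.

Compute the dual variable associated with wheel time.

Check each constraint at x*: labor 97/101 (slack 4); kiln 33/38 (slack 5); wheel time 150/150 (tight); glaze 98/98 (tight).
By complementary slackness, y = 0 for the non-binding constraints.
From A_Bᵀ y = c: 3·y_wheel time + 4·y_glaze = 42; 6·y_wheel time + 2·y_glaze = 48.
→ y_wheel time = 6 and y_glaze = 6.
Shadow price of wheel time = 6.

6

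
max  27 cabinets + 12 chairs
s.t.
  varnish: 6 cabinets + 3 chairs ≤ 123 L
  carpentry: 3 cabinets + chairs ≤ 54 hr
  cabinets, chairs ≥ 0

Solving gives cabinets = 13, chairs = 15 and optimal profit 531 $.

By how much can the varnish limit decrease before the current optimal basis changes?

Binding constraints: varnish, carpentry. The basis is B = [[6,3],[3,1]] with det -3.
Per unit decrease in varnish, x* moves by d = (0.3333, -1).
The basis stays optimal until chairs reaches 0; allowable decrease = 15 L.

15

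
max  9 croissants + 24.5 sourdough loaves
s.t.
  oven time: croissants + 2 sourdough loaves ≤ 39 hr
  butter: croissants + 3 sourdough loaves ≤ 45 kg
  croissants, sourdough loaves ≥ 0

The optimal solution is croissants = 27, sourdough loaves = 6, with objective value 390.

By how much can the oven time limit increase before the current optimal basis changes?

Binding constraints: oven time, butter. The basis is B = [[1,2],[1,3]] with det 1.
Per unit increase in oven time, x* moves by d = (3, -1).
The basis stays optimal until sourdough loaves reaches 0; allowable increase = 6 hr.

6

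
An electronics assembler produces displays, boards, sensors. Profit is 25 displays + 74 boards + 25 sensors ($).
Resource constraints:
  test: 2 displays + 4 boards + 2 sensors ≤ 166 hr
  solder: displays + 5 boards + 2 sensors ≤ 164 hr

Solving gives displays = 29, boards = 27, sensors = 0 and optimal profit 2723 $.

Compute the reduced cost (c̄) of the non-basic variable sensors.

-8

Check each constraint at x*: test 166/166 (tight); solder 164/164 (tight).
From A_Bᵀ y = c: 2·y_test + 1·y_solder = 25; 4·y_test + 5·y_solder = 74.
This yields shadow prices y_test = 8.5, y_solder = 8.
Reduced cost of sensors: c₃ − yᵀa₃ = 25 − (8.5·2 + 8·2) = 25 − 33 = -8.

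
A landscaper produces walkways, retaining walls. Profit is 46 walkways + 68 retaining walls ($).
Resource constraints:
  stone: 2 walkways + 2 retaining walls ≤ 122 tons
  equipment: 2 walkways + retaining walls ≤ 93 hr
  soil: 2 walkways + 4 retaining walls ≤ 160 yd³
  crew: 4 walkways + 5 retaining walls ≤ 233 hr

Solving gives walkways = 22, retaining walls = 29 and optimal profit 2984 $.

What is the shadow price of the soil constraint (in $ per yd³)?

Binding: soil and crew. Non-binding: stone (20 unused), equipment (20 unused).
By complementary slackness, y = 0 for the non-binding constraints.
Dual feasibility on the basic columns requires 2·y_soil + 4·y_crew = 46, 4·y_soil + 5·y_crew = 68.
This yields shadow prices y_soil = 7, y_crew = 8.
Shadow price of soil = 7.

7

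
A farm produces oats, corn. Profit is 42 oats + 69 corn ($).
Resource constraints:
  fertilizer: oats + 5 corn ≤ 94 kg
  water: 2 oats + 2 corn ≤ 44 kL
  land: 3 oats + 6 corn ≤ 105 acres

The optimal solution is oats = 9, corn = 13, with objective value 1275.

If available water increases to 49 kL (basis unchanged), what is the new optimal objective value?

Binding: water and land. Non-binding: fertilizer (20 unused).
Since fertilizer is not tight, its dual is 0.
The binding rows give the dual system: 2·y_water + 3·y_land = 42 and 2·y_water + 6·y_land = 69.
→ y_water = 7.5 and y_land = 9.
Δz = y_water·Δb = 7.5 × (5) = 37.5, so new z* = 1275 + 37.5 = 1312.5.

1312.5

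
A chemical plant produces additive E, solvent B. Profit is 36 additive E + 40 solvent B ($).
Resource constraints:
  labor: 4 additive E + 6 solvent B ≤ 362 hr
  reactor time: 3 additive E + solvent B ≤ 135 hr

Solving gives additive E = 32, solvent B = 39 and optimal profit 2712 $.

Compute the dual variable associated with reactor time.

4

Check each constraint at x*: labor 362/362 (tight); reactor time 135/135 (tight).
From A_Bᵀ y = c: 4·y_labor + 3·y_reactor time = 36; 6·y_labor + 1·y_reactor time = 40.
→ y_labor = 6 and y_reactor time = 4.
Shadow price of reactor time = 4.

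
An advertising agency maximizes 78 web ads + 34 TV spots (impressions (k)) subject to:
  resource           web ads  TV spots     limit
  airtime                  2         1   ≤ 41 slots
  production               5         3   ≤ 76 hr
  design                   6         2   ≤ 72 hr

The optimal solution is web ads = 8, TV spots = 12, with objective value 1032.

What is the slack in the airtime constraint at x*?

airtime used = 2·8 + 1·12 = 28; slack = 41 − 28 = 13.

13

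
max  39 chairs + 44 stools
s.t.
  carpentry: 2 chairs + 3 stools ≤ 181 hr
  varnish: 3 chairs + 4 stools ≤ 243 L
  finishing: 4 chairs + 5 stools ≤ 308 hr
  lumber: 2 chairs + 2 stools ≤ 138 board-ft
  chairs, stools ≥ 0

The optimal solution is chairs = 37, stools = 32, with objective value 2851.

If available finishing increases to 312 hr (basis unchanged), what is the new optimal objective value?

Check each constraint at x*: carpentry 170/181 (slack 11); varnish 239/243 (slack 4); finishing 308/308 (tight); lumber 138/138 (tight).
By complementary slackness, y = 0 for the non-binding constraints.
From A_Bᵀ y = c: 4·y_finishing + 2·y_lumber = 39; 5·y_finishing + 2·y_lumber = 44.
Solving: y_finishing = 5, y_lumber = 9.5.
Δz = y_finishing·Δb = 5 × (4) = 20, so new z* = 2851 + 20 = 2871.

2871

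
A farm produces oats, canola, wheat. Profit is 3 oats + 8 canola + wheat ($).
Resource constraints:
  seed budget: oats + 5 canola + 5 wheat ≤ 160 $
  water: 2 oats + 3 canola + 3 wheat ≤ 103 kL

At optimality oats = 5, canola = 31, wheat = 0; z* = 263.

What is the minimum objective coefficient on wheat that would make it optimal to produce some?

8

Both seed budget and water are binding at x*.
Dual feasibility on the basic columns requires 1·y_seed budget + 2·y_water = 3, 5·y_seed budget + 3·y_water = 8.
Solving: y_seed budget = 1, y_water = 1.
wheat enters the basis when its profit ≥ yᵀa₃ = 1·5 + 1·3 = 8.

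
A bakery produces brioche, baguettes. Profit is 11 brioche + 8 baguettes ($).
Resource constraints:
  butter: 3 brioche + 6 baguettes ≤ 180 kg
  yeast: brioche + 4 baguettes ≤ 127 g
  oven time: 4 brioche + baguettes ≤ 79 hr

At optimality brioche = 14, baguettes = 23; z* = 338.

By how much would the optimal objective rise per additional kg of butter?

Check each constraint at x*: butter 180/180 (tight); yeast 106/127 (slack 21); oven time 79/79 (tight).
By complementary slackness, y = 0 for the non-binding constraint.
From A_Bᵀ y = c: 3·y_butter + 4·y_oven time = 11; 6·y_butter + 1·y_oven time = 8.
Solving: y_butter = 1, y_oven time = 2.
Shadow price of butter = 1.

1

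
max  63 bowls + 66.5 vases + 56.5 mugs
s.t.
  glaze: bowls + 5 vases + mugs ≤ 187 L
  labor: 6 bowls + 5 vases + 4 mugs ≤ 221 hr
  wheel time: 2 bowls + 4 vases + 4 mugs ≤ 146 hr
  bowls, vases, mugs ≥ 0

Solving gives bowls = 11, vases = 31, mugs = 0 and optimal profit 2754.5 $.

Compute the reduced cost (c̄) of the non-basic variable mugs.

At the optimum: glaze uses 166 of 187 (slack = 21); labor uses 221 of 221 (binding); wheel time uses 146 of 146 (binding).
By complementary slackness, y = 0 for the non-binding constraint.
From A_Bᵀ y = c: 6·y_labor + 2·y_wheel time = 63; 5·y_labor + 4·y_wheel time = 66.5.
Solving: y_labor = 8.5, y_wheel time = 6.
Reduced cost of mugs: c₃ − yᵀa₃ = 56.5 − (8.5·4 + 6·4) = 56.5 − 58 = -1.5.

-1.5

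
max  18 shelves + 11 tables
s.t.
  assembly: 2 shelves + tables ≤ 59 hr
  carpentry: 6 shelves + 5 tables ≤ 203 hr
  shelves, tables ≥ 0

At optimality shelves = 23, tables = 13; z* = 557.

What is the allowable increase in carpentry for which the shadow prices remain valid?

Binding constraints: assembly, carpentry. The basis is B = [[2,1],[6,5]] with det 4.
Per unit increase in carpentry, x* moves by d = (-0.25, 0.5).
The basis stays optimal until shelves reaches 0; allowable increase = 92 hr.

92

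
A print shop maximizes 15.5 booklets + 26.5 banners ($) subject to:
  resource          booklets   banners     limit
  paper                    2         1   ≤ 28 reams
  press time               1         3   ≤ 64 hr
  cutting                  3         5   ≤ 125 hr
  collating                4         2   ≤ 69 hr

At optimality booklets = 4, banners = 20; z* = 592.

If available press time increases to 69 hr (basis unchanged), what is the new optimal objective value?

Check each constraint at x*: paper 28/28 (tight); press time 64/64 (tight); cutting 112/125 (slack 13); collating 56/69 (slack 13).
Slack constraints have shadow price 0 (complementary slackness).
Dual feasibility on the basic columns requires 2·y_paper + 1·y_press time = 15.5, 1·y_paper + 3·y_press time = 26.5.
Solving: y_paper = 4, y_press time = 7.5.
Δz = y_press time·Δb = 7.5 × (5) = 37.5, so new z* = 592 + 37.5 = 629.5.

629.5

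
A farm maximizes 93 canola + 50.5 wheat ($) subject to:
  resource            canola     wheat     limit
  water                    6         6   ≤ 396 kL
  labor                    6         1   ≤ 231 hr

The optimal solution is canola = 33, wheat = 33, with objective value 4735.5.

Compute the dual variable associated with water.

At the optimum: water uses 396 of 396 (binding); labor uses 231 of 231 (binding).
From A_Bᵀ y = c: 6·y_water + 6·y_labor = 93; 6·y_water + 1·y_labor = 50.5.
This yields shadow prices y_water = 7, y_labor = 8.5.
Shadow price of water = 7.

7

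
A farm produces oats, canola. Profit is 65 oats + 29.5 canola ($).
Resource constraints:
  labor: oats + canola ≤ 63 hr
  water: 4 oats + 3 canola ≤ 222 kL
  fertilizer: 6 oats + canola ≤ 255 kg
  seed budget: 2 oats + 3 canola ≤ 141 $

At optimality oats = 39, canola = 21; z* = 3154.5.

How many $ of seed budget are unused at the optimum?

0

seed budget used = 2·39 + 3·21 = 141; slack = 141 − 141 = 0.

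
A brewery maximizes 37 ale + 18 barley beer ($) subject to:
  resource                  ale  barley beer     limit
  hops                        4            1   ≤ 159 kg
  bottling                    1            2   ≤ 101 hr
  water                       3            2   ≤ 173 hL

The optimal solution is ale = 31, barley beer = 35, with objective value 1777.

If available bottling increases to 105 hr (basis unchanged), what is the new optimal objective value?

At the optimum: hops uses 159 of 159 (binding); bottling uses 101 of 101 (binding); water uses 163 of 173 (slack = 10).
Since water is not tight, its dual is 0.
Dual feasibility on the basic columns requires 4·y_hops + 1·y_bottling = 37, 1·y_hops + 2·y_bottling = 18.
→ y_hops = 8 and y_bottling = 5.
Δz = y_bottling·Δb = 5 × (4) = 20, so new z* = 1777 + 20 = 1797.

1797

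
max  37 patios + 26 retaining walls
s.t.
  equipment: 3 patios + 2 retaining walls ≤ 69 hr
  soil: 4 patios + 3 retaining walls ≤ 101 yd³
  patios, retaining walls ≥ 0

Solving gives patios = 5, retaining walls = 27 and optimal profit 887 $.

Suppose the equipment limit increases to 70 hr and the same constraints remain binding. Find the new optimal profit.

894

Both equipment and soil are binding at x*.
From A_Bᵀ y = c: 3·y_equipment + 4·y_soil = 37; 2·y_equipment + 3·y_soil = 26.
This yields shadow prices y_equipment = 7, y_soil = 4.
Δz = y_equipment·Δb = 7 × (1) = 7, so new z* = 887 + 7 = 894.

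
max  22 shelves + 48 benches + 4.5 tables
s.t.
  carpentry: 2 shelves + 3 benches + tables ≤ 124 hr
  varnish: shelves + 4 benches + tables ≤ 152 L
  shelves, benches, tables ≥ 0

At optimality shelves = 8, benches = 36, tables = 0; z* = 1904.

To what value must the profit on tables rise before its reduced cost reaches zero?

At the optimum: carpentry uses 124 of 124 (binding); varnish uses 152 of 152 (binding).
From A_Bᵀ y = c: 2·y_carpentry + 1·y_varnish = 22; 3·y_carpentry + 4·y_varnish = 48.
→ y_carpentry = 8 and y_varnish = 6.
tables enters the basis when its profit ≥ yᵀa₃ = 8·1 + 6·1 = 14.

14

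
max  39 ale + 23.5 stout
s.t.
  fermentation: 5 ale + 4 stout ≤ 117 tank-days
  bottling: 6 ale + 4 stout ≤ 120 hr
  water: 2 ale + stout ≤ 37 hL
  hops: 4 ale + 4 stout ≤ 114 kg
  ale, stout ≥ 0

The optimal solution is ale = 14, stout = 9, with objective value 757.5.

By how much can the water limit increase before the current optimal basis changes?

Binding constraints: bottling, water. The basis is B = [[6,4],[2,1]] with det -2.
Per unit increase in water, x* moves by d = (2, -3).
The basis stays optimal until stout reaches 0; allowable increase = 3 hL.

3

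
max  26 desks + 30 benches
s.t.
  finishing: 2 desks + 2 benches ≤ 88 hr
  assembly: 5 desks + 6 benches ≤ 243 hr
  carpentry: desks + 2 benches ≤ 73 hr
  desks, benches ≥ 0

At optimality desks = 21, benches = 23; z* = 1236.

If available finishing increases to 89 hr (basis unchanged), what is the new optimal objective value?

1239

At the optimum: finishing uses 88 of 88 (binding); assembly uses 243 of 243 (binding); carpentry uses 67 of 73 (slack = 6).
Since carpentry is not tight, its dual is 0.
Dual feasibility on the basic columns requires 2·y_finishing + 5·y_assembly = 26, 2·y_finishing + 6·y_assembly = 30.
This yields shadow prices y_finishing = 3, y_assembly = 4.
Δz = y_finishing·Δb = 3 × (1) = 3, so new z* = 1236 + 3 = 1239.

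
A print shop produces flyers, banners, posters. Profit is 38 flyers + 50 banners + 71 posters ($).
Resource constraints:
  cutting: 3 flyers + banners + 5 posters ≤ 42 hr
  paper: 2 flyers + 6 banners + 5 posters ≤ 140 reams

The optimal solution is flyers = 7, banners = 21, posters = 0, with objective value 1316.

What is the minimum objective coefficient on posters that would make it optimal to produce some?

At the optimum: cutting uses 42 of 42 (binding); paper uses 140 of 140 (binding).
From A_Bᵀ y = c: 3·y_cutting + 2·y_paper = 38; 1·y_cutting + 6·y_paper = 50.
→ y_cutting = 8 and y_paper = 7.
posters enters the basis when its profit ≥ yᵀa₃ = 8·5 + 7·5 = 75.

75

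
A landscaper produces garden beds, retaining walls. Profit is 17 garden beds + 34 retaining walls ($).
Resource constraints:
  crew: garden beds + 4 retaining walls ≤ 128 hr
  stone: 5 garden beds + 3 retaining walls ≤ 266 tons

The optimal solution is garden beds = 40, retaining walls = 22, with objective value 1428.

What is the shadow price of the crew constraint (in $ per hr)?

Check each constraint at x*: crew 128/128 (tight); stone 266/266 (tight).
From A_Bᵀ y = c: 1·y_crew + 5·y_stone = 17; 4·y_crew + 3·y_stone = 34.
→ y_crew = 7 and y_stone = 2.
Shadow price of crew = 7.

7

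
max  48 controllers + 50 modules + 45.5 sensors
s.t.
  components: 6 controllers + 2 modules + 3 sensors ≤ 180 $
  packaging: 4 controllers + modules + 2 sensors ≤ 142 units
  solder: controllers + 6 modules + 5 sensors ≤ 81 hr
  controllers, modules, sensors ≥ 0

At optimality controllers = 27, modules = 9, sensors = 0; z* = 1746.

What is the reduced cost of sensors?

Check each constraint at x*: components 180/180 (tight); packaging 117/142 (slack 25); solder 81/81 (tight).
By complementary slackness, y = 0 for the non-binding constraint.
The binding rows give the dual system: 6·y_components + 1·y_solder = 48 and 2·y_components + 6·y_solder = 50.
Solving: y_components = 7, y_solder = 6.
Reduced cost of sensors: c₃ − yᵀa₃ = 45.5 − (7·3 + 6·5) = 45.5 − 51 = -5.5.

-5.5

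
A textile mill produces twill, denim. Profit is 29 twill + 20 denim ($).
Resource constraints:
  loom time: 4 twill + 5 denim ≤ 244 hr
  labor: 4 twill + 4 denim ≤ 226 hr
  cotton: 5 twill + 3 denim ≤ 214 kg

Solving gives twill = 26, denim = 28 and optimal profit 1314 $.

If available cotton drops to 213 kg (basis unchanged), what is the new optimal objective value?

Check each constraint at x*: loom time 244/244 (tight); labor 216/226 (slack 10); cotton 214/214 (tight).
Since labor is not tight, its dual is 0.
The binding rows give the dual system: 4·y_loom time + 5·y_cotton = 29 and 5·y_loom time + 3·y_cotton = 20.
Solving: y_loom time = 1, y_cotton = 5.
Δz = y_cotton·Δb = 5 × (-1) = -5, so new z* = 1314 − 5 = 1309.

1309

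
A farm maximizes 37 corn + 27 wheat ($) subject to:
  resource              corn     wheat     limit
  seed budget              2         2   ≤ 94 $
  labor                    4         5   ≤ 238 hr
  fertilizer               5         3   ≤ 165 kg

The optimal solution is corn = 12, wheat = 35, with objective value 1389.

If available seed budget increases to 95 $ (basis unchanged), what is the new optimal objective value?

At the optimum: seed budget uses 94 of 94 (binding); labor uses 223 of 238 (slack = 15); fertilizer uses 165 of 165 (binding).
Slack constraints have shadow price 0 (complementary slackness).
Dual feasibility on the basic columns requires 2·y_seed budget + 5·y_fertilizer = 37, 2·y_seed budget + 3·y_fertilizer = 27.
This yields shadow prices y_seed budget = 6, y_fertilizer = 5.
Δz = y_seed budget·Δb = 6 × (1) = 6, so new z* = 1389 + 6 = 1395.

1395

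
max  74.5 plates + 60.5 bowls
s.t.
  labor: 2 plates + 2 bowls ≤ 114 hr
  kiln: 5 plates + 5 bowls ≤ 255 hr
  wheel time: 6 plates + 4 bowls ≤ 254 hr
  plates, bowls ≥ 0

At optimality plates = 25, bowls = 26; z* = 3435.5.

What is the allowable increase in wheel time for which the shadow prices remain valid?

52

Binding constraints: kiln, wheel time. The basis is B = [[5,5],[6,4]] with det -10.
Per unit increase in wheel time, x* moves by d = (0.5, -0.5).
The basis stays optimal until bowls reaches 0; allowable increase = 52 hr.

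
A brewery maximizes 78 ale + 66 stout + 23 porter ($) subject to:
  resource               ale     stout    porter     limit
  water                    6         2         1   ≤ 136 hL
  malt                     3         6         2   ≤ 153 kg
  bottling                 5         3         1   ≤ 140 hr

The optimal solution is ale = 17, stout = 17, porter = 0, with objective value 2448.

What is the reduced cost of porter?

-2

At the optimum: water uses 136 of 136 (binding); malt uses 153 of 153 (binding); bottling uses 136 of 140 (slack = 4).
Since bottling is not tight, its dual is 0.
Dual feasibility on the basic columns requires 6·y_water + 3·y_malt = 78, 2·y_water + 6·y_malt = 66.
→ y_water = 9 and y_malt = 8.
Reduced cost of porter: c₃ − yᵀa₃ = 23 − (9·1 + 8·2) = 23 − 25 = -2.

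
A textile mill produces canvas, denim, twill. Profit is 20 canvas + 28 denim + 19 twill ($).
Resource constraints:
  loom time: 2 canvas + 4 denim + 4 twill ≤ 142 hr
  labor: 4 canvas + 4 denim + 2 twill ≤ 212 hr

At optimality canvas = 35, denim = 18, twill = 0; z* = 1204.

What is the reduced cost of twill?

Check each constraint at x*: loom time 142/142 (tight); labor 212/212 (tight).
From A_Bᵀ y = c: 2·y_loom time + 4·y_labor = 20; 4·y_loom time + 4·y_labor = 28.
This yields shadow prices y_loom time = 4, y_labor = 3.
Reduced cost of twill: c₃ − yᵀa₃ = 19 − (4·4 + 3·2) = 19 − 22 = -3.

-3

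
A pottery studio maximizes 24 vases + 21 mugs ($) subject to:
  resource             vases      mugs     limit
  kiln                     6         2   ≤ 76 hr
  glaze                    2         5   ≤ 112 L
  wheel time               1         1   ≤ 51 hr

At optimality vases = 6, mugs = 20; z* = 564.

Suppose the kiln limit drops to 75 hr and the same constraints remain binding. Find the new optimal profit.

Check each constraint at x*: kiln 76/76 (tight); glaze 112/112 (tight); wheel time 26/51 (slack 25).
By complementary slackness, y = 0 for the non-binding constraint.
Dual feasibility on the basic columns requires 6·y_kiln + 2·y_glaze = 24, 2·y_kiln + 5·y_glaze = 21.
Solving: y_kiln = 3, y_glaze = 3.
Δz = y_kiln·Δb = 3 × (-1) = -3, so new z* = 564 − 3 = 561.

561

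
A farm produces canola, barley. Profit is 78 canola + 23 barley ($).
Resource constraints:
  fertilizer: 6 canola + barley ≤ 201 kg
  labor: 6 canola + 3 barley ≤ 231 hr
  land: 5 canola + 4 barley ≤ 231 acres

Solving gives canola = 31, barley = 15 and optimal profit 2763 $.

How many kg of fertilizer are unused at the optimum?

fertilizer used = 6·31 + 1·15 = 201; slack = 201 − 201 = 0.

0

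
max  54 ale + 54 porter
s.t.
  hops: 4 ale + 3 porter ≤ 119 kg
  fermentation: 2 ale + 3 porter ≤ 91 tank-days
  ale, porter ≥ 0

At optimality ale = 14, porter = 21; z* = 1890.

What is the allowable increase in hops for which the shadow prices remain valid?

63

Binding constraints: hops, fermentation. The basis is B = [[4,3],[2,3]] with det 6.
Per unit increase in hops, x* moves by d = (0.5, -0.3333).
The basis stays optimal until porter reaches 0; allowable increase = 63 kg.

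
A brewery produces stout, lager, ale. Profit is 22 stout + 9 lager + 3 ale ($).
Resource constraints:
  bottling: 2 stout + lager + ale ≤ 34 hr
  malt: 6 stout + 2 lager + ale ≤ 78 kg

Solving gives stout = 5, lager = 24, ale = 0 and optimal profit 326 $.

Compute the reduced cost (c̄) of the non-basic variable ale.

-4

Check each constraint at x*: bottling 34/34 (tight); malt 78/78 (tight).
Dual feasibility on the basic columns requires 2·y_bottling + 6·y_malt = 22, 1·y_bottling + 2·y_malt = 9.
This yields shadow prices y_bottling = 5, y_malt = 2.
Reduced cost of ale: c₃ − yᵀa₃ = 3 − (5·1 + 2·1) = 3 − 7 = -4.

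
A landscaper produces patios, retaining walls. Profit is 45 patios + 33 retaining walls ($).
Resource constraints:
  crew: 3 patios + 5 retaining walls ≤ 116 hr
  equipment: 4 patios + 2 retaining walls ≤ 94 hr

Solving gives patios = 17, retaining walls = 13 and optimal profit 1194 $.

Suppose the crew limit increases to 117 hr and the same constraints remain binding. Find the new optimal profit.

1197

At the optimum: crew uses 116 of 116 (binding); equipment uses 94 of 94 (binding).
Dual feasibility on the basic columns requires 3·y_crew + 4·y_equipment = 45, 5·y_crew + 2·y_equipment = 33.
Solving: y_crew = 3, y_equipment = 9.
Δz = y_crew·Δb = 3 × (1) = 3, so new z* = 1194 + 3 = 1197.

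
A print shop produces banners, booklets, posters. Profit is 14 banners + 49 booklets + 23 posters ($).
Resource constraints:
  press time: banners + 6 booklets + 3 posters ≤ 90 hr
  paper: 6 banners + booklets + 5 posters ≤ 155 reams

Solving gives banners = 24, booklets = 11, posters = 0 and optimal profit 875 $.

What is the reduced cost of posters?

-6

At the optimum: press time uses 90 of 90 (binding); paper uses 155 of 155 (binding).
The binding rows give the dual system: 1·y_press time + 6·y_paper = 14 and 6·y_press time + 1·y_paper = 49.
This yields shadow prices y_press time = 8, y_paper = 1.
Reduced cost of posters: c₃ − yᵀa₃ = 23 − (8·3 + 1·5) = 23 − 29 = -6.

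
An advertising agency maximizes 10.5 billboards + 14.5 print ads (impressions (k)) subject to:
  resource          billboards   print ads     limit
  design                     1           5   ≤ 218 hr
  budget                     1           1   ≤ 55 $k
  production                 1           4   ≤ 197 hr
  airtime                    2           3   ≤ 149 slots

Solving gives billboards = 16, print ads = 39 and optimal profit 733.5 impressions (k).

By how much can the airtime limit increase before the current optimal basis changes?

1.75

Binding constraints: budget, airtime. The basis is B = [[1,1],[2,3]] with det 1.
Per unit increase in airtime, x* moves by d = (-1, 1).
The basis stays optimal until design becomes binding; allowable increase = 1.75 slots.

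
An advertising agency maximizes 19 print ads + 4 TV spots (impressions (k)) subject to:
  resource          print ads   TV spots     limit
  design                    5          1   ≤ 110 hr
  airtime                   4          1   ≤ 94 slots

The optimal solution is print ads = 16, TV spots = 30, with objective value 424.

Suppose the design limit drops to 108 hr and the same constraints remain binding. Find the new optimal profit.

418

Both design and airtime are binding at x*.
The binding rows give the dual system: 5·y_design + 4·y_airtime = 19 and 1·y_design + 1·y_airtime = 4.
Solving: y_design = 3, y_airtime = 1.
Δz = y_design·Δb = 3 × (-2) = -6, so new z* = 424 − 6 = 418.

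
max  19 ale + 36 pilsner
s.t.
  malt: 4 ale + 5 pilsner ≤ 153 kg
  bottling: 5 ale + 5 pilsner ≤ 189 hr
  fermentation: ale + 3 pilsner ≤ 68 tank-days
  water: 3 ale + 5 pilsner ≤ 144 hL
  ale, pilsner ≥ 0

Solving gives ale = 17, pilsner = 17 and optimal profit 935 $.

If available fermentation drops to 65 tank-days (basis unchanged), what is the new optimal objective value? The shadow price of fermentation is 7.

Δb = -3, so new z* = 935 + (7)·(-3) = 935 − 21 = 914.

914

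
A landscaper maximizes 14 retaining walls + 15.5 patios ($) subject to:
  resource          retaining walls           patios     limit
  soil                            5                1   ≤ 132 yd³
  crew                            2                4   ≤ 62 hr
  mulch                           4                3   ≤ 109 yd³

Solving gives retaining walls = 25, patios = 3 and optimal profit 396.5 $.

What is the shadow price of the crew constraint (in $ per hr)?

2

Check each constraint at x*: soil 128/132 (slack 4); crew 62/62 (tight); mulch 109/109 (tight).
By complementary slackness, y = 0 for the non-binding constraint.
From A_Bᵀ y = c: 2·y_crew + 4·y_mulch = 14; 4·y_crew + 3·y_mulch = 15.5.
This yields shadow prices y_crew = 2, y_mulch = 2.5.
Shadow price of crew = 2.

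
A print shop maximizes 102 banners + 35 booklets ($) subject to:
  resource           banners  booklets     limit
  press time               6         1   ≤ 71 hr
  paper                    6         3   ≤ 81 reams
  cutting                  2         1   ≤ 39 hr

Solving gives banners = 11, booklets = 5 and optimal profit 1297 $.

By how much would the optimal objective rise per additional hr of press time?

8

Binding: press time and paper. Non-binding: cutting (12 unused).
Since cutting is not tight, its dual is 0.
The binding rows give the dual system: 6·y_press time + 6·y_paper = 102 and 1·y_press time + 3·y_paper = 35.
Solving: y_press time = 8, y_paper = 9.
Shadow price of press time = 8.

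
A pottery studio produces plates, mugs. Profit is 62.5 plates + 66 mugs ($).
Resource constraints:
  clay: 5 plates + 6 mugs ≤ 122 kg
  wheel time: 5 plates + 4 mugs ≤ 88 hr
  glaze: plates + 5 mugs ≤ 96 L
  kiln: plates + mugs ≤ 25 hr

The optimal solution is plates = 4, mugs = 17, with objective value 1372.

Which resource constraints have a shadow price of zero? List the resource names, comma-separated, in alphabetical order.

glaze, kiln

clay: 122/122 (binding)
wheel time: 88/88 (binding)
glaze: 89/96 (slack 7)
kiln: 21/25 (slack 4)
By complementary slackness, a constraint with positive slack has shadow price 0 → glaze, kiln.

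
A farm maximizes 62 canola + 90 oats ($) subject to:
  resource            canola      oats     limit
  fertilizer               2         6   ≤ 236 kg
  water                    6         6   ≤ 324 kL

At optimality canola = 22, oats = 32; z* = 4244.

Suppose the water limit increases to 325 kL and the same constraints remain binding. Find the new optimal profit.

4252

At the optimum: fertilizer uses 236 of 236 (binding); water uses 324 of 324 (binding).
The binding rows give the dual system: 2·y_fertilizer + 6·y_water = 62 and 6·y_fertilizer + 6·y_water = 90.
Solving: y_fertilizer = 7, y_water = 8.
Δz = y_water·Δb = 8 × (1) = 8, so new z* = 4244 + 8 = 4252.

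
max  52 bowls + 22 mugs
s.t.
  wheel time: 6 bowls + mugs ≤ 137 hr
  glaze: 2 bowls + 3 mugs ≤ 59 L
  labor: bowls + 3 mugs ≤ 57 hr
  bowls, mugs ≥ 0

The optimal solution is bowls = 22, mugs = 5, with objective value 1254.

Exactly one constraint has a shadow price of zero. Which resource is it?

labor

wheel time: 137/137 (binding)
glaze: 59/59 (binding)
labor: 37/57 (slack 20)
By complementary slackness, a constraint with positive slack has shadow price 0 → labor.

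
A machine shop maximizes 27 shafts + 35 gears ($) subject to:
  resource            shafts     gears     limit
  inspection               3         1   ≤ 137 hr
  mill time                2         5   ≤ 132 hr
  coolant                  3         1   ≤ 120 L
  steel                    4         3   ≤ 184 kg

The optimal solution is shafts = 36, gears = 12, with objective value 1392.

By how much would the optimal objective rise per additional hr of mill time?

Check each constraint at x*: inspection 120/137 (slack 17); mill time 132/132 (tight); coolant 120/120 (tight); steel 180/184 (slack 4).
Since inspection, steel are not tight, their duals are 0.
Dual feasibility on the basic columns requires 2·y_mill time + 3·y_coolant = 27, 5·y_mill time + 1·y_coolant = 35.
→ y_mill time = 6 and y_coolant = 5.
Shadow price of mill time = 6.

6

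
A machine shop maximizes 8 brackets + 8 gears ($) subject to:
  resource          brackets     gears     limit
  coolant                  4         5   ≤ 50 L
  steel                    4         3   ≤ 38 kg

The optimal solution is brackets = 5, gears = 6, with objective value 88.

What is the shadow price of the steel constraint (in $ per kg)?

1

At the optimum: coolant uses 50 of 50 (binding); steel uses 38 of 38 (binding).
The binding rows give the dual system: 4·y_coolant + 4·y_steel = 8 and 5·y_coolant + 3·y_steel = 8.
→ y_coolant = 1 and y_steel = 1.
Shadow price of steel = 1.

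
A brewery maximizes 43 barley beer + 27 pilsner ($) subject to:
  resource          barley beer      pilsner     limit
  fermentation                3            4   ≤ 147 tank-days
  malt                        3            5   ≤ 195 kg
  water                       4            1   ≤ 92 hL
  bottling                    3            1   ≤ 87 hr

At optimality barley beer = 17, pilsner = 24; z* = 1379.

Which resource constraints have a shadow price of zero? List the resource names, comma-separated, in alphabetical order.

fermentation: 147/147 (binding)
malt: 171/195 (slack 24)
water: 92/92 (binding)
bottling: 75/87 (slack 12)
By complementary slackness, a constraint with positive slack has shadow price 0 → bottling, malt.

bottling, malt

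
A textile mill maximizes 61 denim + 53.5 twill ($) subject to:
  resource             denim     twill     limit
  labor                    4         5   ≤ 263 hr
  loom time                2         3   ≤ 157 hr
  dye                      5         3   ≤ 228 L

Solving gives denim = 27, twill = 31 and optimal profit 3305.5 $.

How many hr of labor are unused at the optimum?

0

labor used = 4·27 + 5·31 = 263; slack = 263 − 263 = 0.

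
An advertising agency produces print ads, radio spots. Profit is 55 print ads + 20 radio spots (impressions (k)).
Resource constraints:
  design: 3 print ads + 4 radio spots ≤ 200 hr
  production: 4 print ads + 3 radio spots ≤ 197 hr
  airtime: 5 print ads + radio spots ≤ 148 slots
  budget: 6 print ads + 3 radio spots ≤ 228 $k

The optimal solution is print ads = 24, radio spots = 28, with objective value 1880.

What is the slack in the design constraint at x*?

design used = 3·24 + 4·28 = 184; slack = 200 − 184 = 16.

16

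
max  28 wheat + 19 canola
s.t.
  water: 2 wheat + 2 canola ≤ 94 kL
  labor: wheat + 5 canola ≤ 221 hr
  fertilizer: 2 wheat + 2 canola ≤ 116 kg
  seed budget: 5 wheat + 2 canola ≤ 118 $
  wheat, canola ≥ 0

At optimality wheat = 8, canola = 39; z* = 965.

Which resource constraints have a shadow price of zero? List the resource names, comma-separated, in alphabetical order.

water: 94/94 (binding)
labor: 203/221 (slack 18)
fertilizer: 94/116 (slack 22)
seed budget: 118/118 (binding)
By complementary slackness, a constraint with positive slack has shadow price 0 → fertilizer, labor.

fertilizer, labor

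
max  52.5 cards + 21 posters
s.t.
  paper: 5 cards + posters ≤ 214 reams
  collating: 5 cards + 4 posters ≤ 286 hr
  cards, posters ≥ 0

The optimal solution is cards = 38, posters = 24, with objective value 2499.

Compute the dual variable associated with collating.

At the optimum: paper uses 214 of 214 (binding); collating uses 286 of 286 (binding).
Dual feasibility on the basic columns requires 5·y_paper + 5·y_collating = 52.5, 1·y_paper + 4·y_collating = 21.
This yields shadow prices y_paper = 7, y_collating = 3.5.
Shadow price of collating = 3.5.

3.5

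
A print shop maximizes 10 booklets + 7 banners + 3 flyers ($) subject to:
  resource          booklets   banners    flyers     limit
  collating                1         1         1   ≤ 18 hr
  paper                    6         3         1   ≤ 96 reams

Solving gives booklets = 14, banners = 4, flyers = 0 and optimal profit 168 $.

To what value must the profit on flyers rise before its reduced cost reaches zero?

Both collating and paper are binding at x*.
The binding rows give the dual system: 1·y_collating + 6·y_paper = 10 and 1·y_collating + 3·y_paper = 7.
This yields shadow prices y_collating = 4, y_paper = 1.
flyers enters the basis when its profit ≥ yᵀa₃ = 4·1 + 1·1 = 5.

5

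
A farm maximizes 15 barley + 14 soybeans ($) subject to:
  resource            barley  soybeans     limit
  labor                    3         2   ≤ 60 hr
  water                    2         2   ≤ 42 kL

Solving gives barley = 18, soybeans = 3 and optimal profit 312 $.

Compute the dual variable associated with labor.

Check each constraint at x*: labor 60/60 (tight); water 42/42 (tight).
The binding rows give the dual system: 3·y_labor + 2·y_water = 15 and 2·y_labor + 2·y_water = 14.
→ y_labor = 1 and y_water = 6.
Shadow price of labor = 1.

1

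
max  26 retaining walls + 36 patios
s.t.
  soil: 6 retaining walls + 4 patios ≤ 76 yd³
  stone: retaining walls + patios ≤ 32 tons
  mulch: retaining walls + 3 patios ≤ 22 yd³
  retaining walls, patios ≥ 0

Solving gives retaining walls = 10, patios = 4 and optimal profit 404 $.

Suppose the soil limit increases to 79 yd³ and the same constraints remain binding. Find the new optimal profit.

At the optimum: soil uses 76 of 76 (binding); stone uses 14 of 32 (slack = 18); mulch uses 22 of 22 (binding).
By complementary slackness, y = 0 for the non-binding constraint.
The binding rows give the dual system: 6·y_soil + 1·y_mulch = 26 and 4·y_soil + 3·y_mulch = 36.
Solving: y_soil = 3, y_mulch = 8.
Δz = y_soil·Δb = 3 × (3) = 9, so new z* = 404 + 9 = 413.

413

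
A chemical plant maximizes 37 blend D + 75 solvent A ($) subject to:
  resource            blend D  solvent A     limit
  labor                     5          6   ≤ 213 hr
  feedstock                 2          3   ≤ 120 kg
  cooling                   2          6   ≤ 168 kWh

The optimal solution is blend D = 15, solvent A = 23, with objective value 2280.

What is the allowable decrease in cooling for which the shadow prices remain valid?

Binding constraints: labor, cooling. The basis is B = [[5,6],[2,6]] with det 18.
Per unit decrease in cooling, x* moves by d = (0.3333, -0.2778).
The basis stays optimal until solvent A reaches 0; allowable decrease = 82.8 kWh.

82.8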